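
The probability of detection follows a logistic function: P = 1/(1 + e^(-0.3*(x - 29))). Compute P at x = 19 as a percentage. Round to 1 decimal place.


P(x) = 1/(1 + e^(-0.3*(19 - 29)))
Exponent = -0.3 * -10 = 3.0
e^(3.0) = 20.085537
P = 1/(1 + 20.085537) = 0.047426
Percentage = 4.7


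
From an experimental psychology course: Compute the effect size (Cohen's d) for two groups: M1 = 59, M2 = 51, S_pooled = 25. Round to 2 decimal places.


Cohen's d = (M1 - M2) / S_pooled
= (59 - 51) / 25
= 8 / 25
= 0.32


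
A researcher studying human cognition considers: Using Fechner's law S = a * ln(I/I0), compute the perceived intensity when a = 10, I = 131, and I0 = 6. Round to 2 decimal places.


S = 10 * ln(131/6)
I/I0 = 21.833333
ln(21.833333) = 3.0834
S = 10 * 3.0834
= 30.83


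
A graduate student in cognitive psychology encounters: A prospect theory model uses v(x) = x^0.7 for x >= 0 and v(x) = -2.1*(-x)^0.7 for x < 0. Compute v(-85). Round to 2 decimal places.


Since x = -85 < 0, use v(x) = -lambda*(-x)^alpha
(-x) = 85
85^0.7 = 22.4178
v(-85) = -2.1 * 22.4178
= -47.08


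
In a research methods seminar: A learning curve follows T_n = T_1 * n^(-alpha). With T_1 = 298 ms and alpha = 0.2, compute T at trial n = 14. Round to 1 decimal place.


T_n = 298 * 14^(-0.2)
14^(-0.2) = 0.589895
T_n = 298 * 0.589895
= 175.8 ms


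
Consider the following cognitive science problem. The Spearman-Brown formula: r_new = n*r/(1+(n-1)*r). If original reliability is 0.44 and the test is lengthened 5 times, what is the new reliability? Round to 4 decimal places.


r_new = n*r / (1 + (n-1)*r)
Numerator = 5 * 0.44 = 2.2
Denominator = 1 + 4 * 0.44 = 2.76
r_new = 2.2 / 2.76
= 0.7971


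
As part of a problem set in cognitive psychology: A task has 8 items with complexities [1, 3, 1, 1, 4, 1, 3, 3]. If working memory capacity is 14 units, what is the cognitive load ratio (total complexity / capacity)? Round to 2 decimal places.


Total complexity = 1 + 3 + 1 + 1 + 4 + 1 + 3 + 3 = 17
Load = total / capacity = 17 / 14
= 1.21


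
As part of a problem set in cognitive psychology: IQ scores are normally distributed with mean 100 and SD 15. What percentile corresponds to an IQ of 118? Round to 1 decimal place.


z = (IQ - mean) / SD
z = (118 - 100) / 15 = 1.2
Percentile = Phi(1.2) * 100
Phi(1.2) = 0.88493
= 88.5


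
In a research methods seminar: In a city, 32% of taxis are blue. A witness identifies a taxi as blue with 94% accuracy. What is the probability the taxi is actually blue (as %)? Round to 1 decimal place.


P(blue | says blue) = P(says blue | blue)*P(blue) / [P(says blue | blue)*P(blue) + P(says blue | not blue)*P(not blue)]
Numerator = 0.94 * 0.32 = 0.3008
False identification = 0.06 * 0.68 = 0.0408
P = 0.3008 / (0.3008 + 0.0408)
= 0.3008 / 0.3416
As percentage = 88.1


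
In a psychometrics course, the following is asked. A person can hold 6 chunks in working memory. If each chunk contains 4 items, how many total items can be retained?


Total items = chunks * items_per_chunk
= 6 * 4
= 24


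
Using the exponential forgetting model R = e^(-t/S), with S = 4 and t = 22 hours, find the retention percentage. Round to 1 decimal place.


R = e^(-t/S)
-t/S = -22/4 = -5.5
R = e^(-5.5) = 0.004087
Percentage = 0.004087 * 100
= 0.4


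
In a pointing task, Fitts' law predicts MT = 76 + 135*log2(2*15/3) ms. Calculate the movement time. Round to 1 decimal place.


MT = 76 + 135 * log2(2*15/3)
2D/W = 10.0
log2(10.0) = 3.3219
MT = 76 + 135 * 3.3219
= 524.5 ms


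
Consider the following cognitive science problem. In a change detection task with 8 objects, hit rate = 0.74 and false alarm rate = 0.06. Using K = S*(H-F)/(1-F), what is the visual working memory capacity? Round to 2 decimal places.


K = S * (H - F) / (1 - F)
H - F = 0.68
1 - F = 0.94
K = 8 * 0.68 / 0.94
= 5.79


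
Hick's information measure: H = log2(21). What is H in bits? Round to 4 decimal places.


H = log2(n)
H = log2(21)
= 4.3923


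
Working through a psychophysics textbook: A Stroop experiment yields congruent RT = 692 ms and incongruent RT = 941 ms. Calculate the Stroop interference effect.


Stroop effect = RT(incongruent) - RT(congruent)
= 941 - 692
= 249 ms


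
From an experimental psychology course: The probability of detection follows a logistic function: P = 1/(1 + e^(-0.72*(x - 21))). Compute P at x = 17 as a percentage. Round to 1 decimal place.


P(x) = 1/(1 + e^(-0.72*(17 - 21)))
Exponent = -0.72 * -4 = 2.88
e^(2.88) = 17.814273
P = 1/(1 + 17.814273) = 0.053151
Percentage = 5.3


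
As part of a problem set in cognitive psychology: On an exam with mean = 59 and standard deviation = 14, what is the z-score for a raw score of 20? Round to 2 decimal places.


z = (X - mu) / sigma
= (20 - 59) / 14
= -39 / 14
= -2.79


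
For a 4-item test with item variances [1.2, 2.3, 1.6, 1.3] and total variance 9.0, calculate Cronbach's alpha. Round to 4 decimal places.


alpha = (k/(k-1)) * (1 - sum(s_i^2)/s_total^2)
sum(item variances) = 6.4
k/(k-1) = 4/3 = 1.333333
1 - 6.4/9.0 = 1 - 0.711111 = 0.288889
alpha = 1.333333 * 0.288889
= 0.3852


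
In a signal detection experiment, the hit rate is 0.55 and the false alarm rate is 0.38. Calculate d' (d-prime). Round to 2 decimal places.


d' = z(HR) - z(FAR)
z(0.55) = 0.1257
z(0.38) = -0.3055
d' = 0.1257 - -0.3055
= 0.43


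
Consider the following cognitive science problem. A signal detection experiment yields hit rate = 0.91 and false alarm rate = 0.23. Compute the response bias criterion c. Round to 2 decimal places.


c = -0.5 * (z(HR) + z(FAR))
z(0.91) = 1.3408
z(0.23) = -0.7388
c = -0.5 * (1.3408 + -0.7388)
= -0.5 * 0.602
= -0.30


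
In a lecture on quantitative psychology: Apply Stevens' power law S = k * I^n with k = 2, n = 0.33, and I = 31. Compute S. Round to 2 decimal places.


S = 2 * 31^0.33
31^0.33 = 3.1056
S = 2 * 3.1056
= 6.21


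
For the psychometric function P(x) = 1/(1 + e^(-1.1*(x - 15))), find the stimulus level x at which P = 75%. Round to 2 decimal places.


At P = 0.75: 0.75 = 1/(1 + e^(-k*(x-x0)))
Solving: e^(-k*(x-x0)) = 1/3
x = x0 + ln(3)/k
ln(3) = 1.0986
x = 15 + 1.0986/1.1
= 15 + 0.9987
= 16.00


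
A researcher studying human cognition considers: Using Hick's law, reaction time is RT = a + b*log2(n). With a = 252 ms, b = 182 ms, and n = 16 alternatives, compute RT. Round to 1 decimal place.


RT = 252 + 182 * log2(16)
log2(16) = 4.0
RT = 252 + 182 * 4.0
= 252 + 728.0
= 980.0 ms


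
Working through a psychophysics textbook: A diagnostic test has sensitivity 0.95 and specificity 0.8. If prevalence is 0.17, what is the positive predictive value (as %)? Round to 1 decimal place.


PPV = (sens * prev) / (sens * prev + (1-spec) * (1-prev))
Numerator = 0.95 * 0.17 = 0.1615
P(positive and no disease) = (1 - spec) * (1 - prev) = (1 - 0.8) * (1 - 0.17) = 0.166
Denominator = 0.1615 + 0.166 = 0.3275
PPV = 0.1615 / 0.3275 = 0.49313
As percentage = 49.3


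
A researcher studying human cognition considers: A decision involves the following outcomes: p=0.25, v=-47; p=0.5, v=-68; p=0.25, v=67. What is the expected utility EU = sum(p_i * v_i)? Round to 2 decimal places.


EU = sum(p_i * v_i)
0.25 * -47 = -11.75
0.5 * -68 = -34.0
0.25 * 67 = 16.75
EU = -11.75 + -34.0 + 16.75
= -29.00


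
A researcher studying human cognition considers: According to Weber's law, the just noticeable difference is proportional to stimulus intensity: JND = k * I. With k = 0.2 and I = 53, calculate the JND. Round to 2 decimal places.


JND = k * I
JND = 0.2 * 53
= 10.60


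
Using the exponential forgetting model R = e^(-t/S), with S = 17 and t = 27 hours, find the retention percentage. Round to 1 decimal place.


R = e^(-t/S)
-t/S = -27/17 = -1.588235
R = e^(-1.588235) = 0.204286
Percentage = 0.204286 * 100
= 20.4


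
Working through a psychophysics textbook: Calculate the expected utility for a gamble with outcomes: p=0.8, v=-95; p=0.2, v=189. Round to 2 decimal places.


EU = sum(p_i * v_i)
0.8 * -95 = -76.0
0.2 * 189 = 37.8
EU = -76.0 + 37.8
= -38.20


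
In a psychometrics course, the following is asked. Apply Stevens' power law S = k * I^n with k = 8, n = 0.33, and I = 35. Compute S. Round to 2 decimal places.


S = 8 * 35^0.33
35^0.33 = 3.2325
S = 8 * 3.2325
= 25.86


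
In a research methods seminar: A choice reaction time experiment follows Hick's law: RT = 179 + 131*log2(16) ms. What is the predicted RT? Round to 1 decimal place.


RT = 179 + 131 * log2(16)
log2(16) = 4.0
RT = 179 + 131 * 4.0
= 179 + 524.0
= 703.0 ms


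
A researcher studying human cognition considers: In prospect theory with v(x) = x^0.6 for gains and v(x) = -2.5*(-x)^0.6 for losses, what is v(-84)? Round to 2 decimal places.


Since x = -84 < 0, use v(x) = -lambda*(-x)^alpha
(-x) = 84
84^0.6 = 14.2747
v(-84) = -2.5 * 14.2747
= -35.69


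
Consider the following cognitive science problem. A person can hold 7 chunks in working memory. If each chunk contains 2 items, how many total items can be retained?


Total items = chunks * items_per_chunk
= 7 * 2
= 14


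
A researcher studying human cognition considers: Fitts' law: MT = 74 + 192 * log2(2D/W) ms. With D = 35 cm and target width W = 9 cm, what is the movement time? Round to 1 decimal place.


MT = 74 + 192 * log2(2*35/9)
2D/W = 7.777778
log2(7.777778) = 2.9594
MT = 74 + 192 * 2.9594
= 642.2 ms


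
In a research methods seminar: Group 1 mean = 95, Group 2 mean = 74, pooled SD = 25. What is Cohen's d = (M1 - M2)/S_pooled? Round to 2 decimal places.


Cohen's d = (M1 - M2) / S_pooled
= (95 - 74) / 25
= 21 / 25
= 0.84


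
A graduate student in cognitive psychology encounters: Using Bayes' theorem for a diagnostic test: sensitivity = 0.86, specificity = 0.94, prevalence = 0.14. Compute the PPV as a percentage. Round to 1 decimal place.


PPV = (sens * prev) / (sens * prev + (1-spec) * (1-prev))
Numerator = 0.86 * 0.14 = 0.1204
P(positive and no disease) = (1 - spec) * (1 - prev) = (1 - 0.94) * (1 - 0.14) = 0.0516
Denominator = 0.1204 + 0.0516 = 0.172
PPV = 0.1204 / 0.172 = 0.7
As percentage = 70.0


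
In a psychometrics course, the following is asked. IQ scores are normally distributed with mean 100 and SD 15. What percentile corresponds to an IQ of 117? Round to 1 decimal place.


z = (IQ - mean) / SD
z = (117 - 100) / 15 = 1.1333
Percentile = Phi(1.1333) * 100
Phi(1.1333) = 0.871456
= 87.1


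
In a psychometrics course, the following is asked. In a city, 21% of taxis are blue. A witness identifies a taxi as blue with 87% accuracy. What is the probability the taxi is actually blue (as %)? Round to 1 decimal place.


P(blue | says blue) = P(says blue | blue)*P(blue) / [P(says blue | blue)*P(blue) + P(says blue | not blue)*P(not blue)]
Numerator = 0.87 * 0.21 = 0.1827
False identification = 0.13 * 0.79 = 0.1027
P = 0.1827 / (0.1827 + 0.1027)
= 0.1827 / 0.2854
As percentage = 64.0


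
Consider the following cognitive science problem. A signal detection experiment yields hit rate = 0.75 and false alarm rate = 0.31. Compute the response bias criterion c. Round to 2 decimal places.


c = -0.5 * (z(HR) + z(FAR))
z(0.75) = 0.6745
z(0.31) = -0.4959
c = -0.5 * (0.6745 + -0.4959)
= -0.5 * 0.1786
= -0.09


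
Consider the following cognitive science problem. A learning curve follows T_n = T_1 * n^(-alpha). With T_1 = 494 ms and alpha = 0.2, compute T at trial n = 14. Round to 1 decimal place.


T_n = 494 * 14^(-0.2)
14^(-0.2) = 0.589895
T_n = 494 * 0.589895
= 291.4 ms


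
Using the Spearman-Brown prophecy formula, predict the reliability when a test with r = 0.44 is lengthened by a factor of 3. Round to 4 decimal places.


r_new = n*r / (1 + (n-1)*r)
Numerator = 3 * 0.44 = 1.32
Denominator = 1 + 2 * 0.44 = 1.88
r_new = 1.32 / 1.88
= 0.7021


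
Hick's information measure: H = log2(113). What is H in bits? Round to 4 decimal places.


H = log2(n)
H = log2(113)
= 6.8202


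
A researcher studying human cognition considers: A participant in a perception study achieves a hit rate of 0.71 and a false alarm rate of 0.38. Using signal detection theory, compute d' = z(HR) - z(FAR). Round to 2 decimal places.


d' = z(HR) - z(FAR)
z(0.71) = 0.5534
z(0.38) = -0.3055
d' = 0.5534 - -0.3055
= 0.86


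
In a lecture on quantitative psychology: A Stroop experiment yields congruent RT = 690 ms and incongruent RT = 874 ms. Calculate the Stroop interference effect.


Stroop effect = RT(incongruent) - RT(congruent)
= 874 - 690
= 184 ms


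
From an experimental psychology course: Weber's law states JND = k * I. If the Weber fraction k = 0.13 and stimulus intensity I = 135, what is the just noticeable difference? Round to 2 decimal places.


JND = k * I
JND = 0.13 * 135
= 17.55


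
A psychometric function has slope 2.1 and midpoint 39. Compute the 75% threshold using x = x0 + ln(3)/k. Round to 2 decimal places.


At P = 0.75: 0.75 = 1/(1 + e^(-k*(x-x0)))
Solving: e^(-k*(x-x0)) = 1/3
x = x0 + ln(3)/k
ln(3) = 1.0986
x = 39 + 1.0986/2.1
= 39 + 0.5231
= 39.52


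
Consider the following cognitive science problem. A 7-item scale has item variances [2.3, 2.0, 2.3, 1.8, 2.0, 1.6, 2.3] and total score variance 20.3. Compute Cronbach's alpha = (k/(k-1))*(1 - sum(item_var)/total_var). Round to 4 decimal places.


alpha = (k/(k-1)) * (1 - sum(s_i^2)/s_total^2)
sum(item variances) = 14.3
k/(k-1) = 7/6 = 1.166667
1 - 14.3/20.3 = 1 - 0.704433 = 0.295567
alpha = 1.166667 * 0.295567
= 0.3448


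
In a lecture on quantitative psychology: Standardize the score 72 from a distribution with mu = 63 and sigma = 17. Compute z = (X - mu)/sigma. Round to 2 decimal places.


z = (X - mu) / sigma
= (72 - 63) / 17
= 9 / 17
= 0.53


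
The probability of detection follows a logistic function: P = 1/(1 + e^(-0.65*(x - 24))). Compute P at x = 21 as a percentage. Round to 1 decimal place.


P(x) = 1/(1 + e^(-0.65*(21 - 24)))
Exponent = -0.65 * -3 = 1.95
e^(1.95) = 7.028688
P = 1/(1 + 7.028688) = 0.124553
Percentage = 12.5


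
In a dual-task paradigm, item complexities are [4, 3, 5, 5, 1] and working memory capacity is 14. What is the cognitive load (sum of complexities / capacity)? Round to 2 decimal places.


Total complexity = 4 + 3 + 5 + 5 + 1 = 18
Load = total / capacity = 18 / 14
= 1.29


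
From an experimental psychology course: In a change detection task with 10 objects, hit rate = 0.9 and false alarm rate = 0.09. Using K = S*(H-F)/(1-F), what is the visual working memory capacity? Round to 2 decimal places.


K = S * (H - F) / (1 - F)
H - F = 0.81
1 - F = 0.91
K = 10 * 0.81 / 0.91
= 8.90


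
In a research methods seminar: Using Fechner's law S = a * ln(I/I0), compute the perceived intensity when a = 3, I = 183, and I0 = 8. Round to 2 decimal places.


S = 3 * ln(183/8)
I/I0 = 22.875
ln(22.875) = 3.13
S = 3 * 3.13
= 9.39


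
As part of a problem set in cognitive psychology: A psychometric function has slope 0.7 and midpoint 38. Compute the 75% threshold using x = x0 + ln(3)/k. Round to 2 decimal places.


At P = 0.75: 0.75 = 1/(1 + e^(-k*(x-x0)))
Solving: e^(-k*(x-x0)) = 1/3
x = x0 + ln(3)/k
ln(3) = 1.0986
x = 38 + 1.0986/0.7
= 38 + 1.5694
= 39.57


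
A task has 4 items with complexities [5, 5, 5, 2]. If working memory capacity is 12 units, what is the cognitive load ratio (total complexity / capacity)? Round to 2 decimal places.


Total complexity = 5 + 5 + 5 + 2 = 17
Load = total / capacity = 17 / 12
= 1.42


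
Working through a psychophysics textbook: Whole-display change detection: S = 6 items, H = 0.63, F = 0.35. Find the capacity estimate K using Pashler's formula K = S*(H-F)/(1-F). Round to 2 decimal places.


K = S * (H - F) / (1 - F)
H - F = 0.28
1 - F = 0.65
K = 6 * 0.28 / 0.65
= 2.58


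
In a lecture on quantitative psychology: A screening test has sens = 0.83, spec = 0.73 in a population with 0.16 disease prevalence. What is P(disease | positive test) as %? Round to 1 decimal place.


PPV = (sens * prev) / (sens * prev + (1-spec) * (1-prev))
Numerator = 0.83 * 0.16 = 0.1328
P(positive and no disease) = (1 - spec) * (1 - prev) = (1 - 0.73) * (1 - 0.16) = 0.2268
Denominator = 0.1328 + 0.2268 = 0.3596
PPV = 0.1328 / 0.3596 = 0.369299
As percentage = 36.9


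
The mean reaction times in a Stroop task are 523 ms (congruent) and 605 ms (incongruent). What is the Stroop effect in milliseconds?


Stroop effect = RT(incongruent) - RT(congruent)
= 605 - 523
= 82 ms


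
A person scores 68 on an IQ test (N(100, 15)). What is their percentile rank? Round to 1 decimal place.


z = (IQ - mean) / SD
z = (68 - 100) / 15 = -2.1333
Percentile = Phi(-2.1333) * 100
Phi(-2.1333) = 0.01645
= 1.6


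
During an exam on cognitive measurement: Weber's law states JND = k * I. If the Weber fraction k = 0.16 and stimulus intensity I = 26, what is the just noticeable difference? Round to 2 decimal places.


JND = k * I
JND = 0.16 * 26
= 4.16


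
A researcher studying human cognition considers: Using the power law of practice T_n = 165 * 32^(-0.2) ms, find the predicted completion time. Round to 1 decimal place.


T_n = 165 * 32^(-0.2)
32^(-0.2) = 0.5
T_n = 165 * 0.5
= 82.5 ms


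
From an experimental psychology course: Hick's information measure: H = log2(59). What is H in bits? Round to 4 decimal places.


H = log2(n)
H = log2(59)
= 5.8826


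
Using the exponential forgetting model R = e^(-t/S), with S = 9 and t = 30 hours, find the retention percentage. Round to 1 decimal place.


R = e^(-t/S)
-t/S = -30/9 = -3.333333
R = e^(-3.333333) = 0.035674
Percentage = 0.035674 * 100
= 3.6


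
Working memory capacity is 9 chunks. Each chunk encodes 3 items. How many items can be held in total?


Total items = chunks * items_per_chunk
= 9 * 3
= 27


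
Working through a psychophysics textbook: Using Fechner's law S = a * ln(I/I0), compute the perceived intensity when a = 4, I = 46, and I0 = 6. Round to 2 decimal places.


S = 4 * ln(46/6)
I/I0 = 7.666667
ln(7.666667) = 2.0369
S = 4 * 2.0369
= 8.15


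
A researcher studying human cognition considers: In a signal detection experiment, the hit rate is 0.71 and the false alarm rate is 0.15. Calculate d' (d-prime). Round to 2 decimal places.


d' = z(HR) - z(FAR)
z(0.71) = 0.5534
z(0.15) = -1.0364
d' = 0.5534 - -1.0364
= 1.59


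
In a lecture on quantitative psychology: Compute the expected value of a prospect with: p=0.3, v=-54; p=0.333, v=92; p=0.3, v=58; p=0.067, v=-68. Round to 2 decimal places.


EU = sum(p_i * v_i)
0.3 * -54 = -16.2
0.333 * 92 = 30.636
0.3 * 58 = 17.4
0.067 * -68 = -4.556
EU = -16.2 + 30.636 + 17.4 + -4.556
= 27.28


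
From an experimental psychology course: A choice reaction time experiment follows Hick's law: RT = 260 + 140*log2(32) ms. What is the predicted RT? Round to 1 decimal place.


RT = 260 + 140 * log2(32)
log2(32) = 5.0
RT = 260 + 140 * 5.0
= 260 + 700.0
= 960.0 ms


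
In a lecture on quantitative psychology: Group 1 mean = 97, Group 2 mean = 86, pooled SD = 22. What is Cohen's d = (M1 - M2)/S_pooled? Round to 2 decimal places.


Cohen's d = (M1 - M2) / S_pooled
= (97 - 86) / 22
= 11 / 22
= 0.50


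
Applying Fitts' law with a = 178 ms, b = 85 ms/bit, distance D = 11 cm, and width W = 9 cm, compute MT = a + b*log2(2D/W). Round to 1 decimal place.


MT = 178 + 85 * log2(2*11/9)
2D/W = 2.444444
log2(2.444444) = 1.2895
MT = 178 + 85 * 1.2895
= 287.6 ms


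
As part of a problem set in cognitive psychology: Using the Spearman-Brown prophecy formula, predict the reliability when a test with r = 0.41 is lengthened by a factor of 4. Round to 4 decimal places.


r_new = n*r / (1 + (n-1)*r)
Numerator = 4 * 0.41 = 1.64
Denominator = 1 + 3 * 0.41 = 2.23
r_new = 1.64 / 2.23
= 0.7354


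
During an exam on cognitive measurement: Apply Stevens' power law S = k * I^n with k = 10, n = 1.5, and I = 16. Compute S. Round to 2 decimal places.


S = 10 * 16^1.5
16^1.5 = 64.0
S = 10 * 64.0
= 640.00


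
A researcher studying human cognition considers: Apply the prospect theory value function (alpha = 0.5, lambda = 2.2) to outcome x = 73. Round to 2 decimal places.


Since x = 73 >= 0, use v(x) = x^0.5
73^0.5 = 8.544
v(73) = 8.54


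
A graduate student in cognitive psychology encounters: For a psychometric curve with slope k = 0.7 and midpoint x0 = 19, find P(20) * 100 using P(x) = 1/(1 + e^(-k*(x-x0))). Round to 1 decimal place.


P(x) = 1/(1 + e^(-0.7*(20 - 19)))
Exponent = -0.7 * 1 = -0.7
e^(-0.7) = 0.496585
P = 1/(1 + 0.496585) = 0.668188
Percentage = 66.8


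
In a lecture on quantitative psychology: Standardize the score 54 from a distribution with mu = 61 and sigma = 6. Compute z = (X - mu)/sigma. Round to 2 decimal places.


z = (X - mu) / sigma
= (54 - 61) / 6
= -7 / 6
= -1.17


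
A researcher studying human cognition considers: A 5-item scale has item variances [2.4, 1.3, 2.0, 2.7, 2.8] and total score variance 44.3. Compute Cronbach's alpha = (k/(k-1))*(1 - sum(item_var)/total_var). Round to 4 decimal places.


alpha = (k/(k-1)) * (1 - sum(s_i^2)/s_total^2)
sum(item variances) = 11.2
k/(k-1) = 5/4 = 1.25
1 - 11.2/44.3 = 1 - 0.252822 = 0.747178
alpha = 1.25 * 0.747178
= 0.9340


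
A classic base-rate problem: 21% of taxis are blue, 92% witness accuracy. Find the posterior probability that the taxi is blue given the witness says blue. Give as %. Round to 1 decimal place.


P(blue | says blue) = P(says blue | blue)*P(blue) / [P(says blue | blue)*P(blue) + P(says blue | not blue)*P(not blue)]
Numerator = 0.92 * 0.21 = 0.1932
False identification = 0.08 * 0.79 = 0.0632
P = 0.1932 / (0.1932 + 0.0632)
= 0.1932 / 0.2564
As percentage = 75.4


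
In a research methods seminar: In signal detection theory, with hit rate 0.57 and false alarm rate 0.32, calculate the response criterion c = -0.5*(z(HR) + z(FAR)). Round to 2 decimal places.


c = -0.5 * (z(HR) + z(FAR))
z(0.57) = 0.1764
z(0.32) = -0.4677
c = -0.5 * (0.1764 + -0.4677)
= -0.5 * -0.2913
= 0.15


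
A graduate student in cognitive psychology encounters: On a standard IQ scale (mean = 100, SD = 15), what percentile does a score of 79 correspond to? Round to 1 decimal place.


z = (IQ - mean) / SD
z = (79 - 100) / 15 = -1.4
Percentile = Phi(-1.4) * 100
Phi(-1.4) = 0.080757
= 8.1


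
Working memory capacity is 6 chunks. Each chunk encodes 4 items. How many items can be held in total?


Total items = chunks * items_per_chunk
= 6 * 4
= 24


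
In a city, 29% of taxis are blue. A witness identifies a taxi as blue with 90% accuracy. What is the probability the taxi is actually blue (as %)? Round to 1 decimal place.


P(blue | says blue) = P(says blue | blue)*P(blue) / [P(says blue | blue)*P(blue) + P(says blue | not blue)*P(not blue)]
Numerator = 0.9 * 0.29 = 0.261
False identification = 0.1 * 0.71 = 0.071
P = 0.261 / (0.261 + 0.071)
= 0.261 / 0.332
As percentage = 78.6


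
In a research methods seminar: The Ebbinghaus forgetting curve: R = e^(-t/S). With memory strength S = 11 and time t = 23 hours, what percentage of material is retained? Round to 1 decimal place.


R = e^(-t/S)
-t/S = -23/11 = -2.090909
R = e^(-2.090909) = 0.123575
Percentage = 0.123575 * 100
= 12.4


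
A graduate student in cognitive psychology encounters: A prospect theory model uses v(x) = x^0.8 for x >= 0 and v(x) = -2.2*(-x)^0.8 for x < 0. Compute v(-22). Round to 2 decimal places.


Since x = -22 < 0, use v(x) = -lambda*(-x)^alpha
(-x) = 22
22^0.8 = 11.856
v(-22) = -2.2 * 11.856
= -26.08


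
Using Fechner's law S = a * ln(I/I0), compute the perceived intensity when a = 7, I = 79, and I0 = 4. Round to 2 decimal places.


S = 7 * ln(79/4)
I/I0 = 19.75
ln(19.75) = 2.9832
S = 7 * 2.9832
= 20.88


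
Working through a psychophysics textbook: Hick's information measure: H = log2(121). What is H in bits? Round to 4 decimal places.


H = log2(n)
H = log2(121)
= 6.9189


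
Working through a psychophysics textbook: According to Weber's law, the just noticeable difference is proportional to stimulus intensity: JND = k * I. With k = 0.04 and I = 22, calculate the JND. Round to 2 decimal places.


JND = k * I
JND = 0.04 * 22
= 0.88


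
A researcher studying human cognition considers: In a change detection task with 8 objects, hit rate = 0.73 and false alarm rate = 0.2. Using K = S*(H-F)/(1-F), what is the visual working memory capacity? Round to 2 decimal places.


K = S * (H - F) / (1 - F)
H - F = 0.53
1 - F = 0.8
K = 8 * 0.53 / 0.8
= 5.30


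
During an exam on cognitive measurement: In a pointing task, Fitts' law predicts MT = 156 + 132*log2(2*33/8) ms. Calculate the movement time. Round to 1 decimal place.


MT = 156 + 132 * log2(2*33/8)
2D/W = 8.25
log2(8.25) = 3.0444
MT = 156 + 132 * 3.0444
= 557.9 ms


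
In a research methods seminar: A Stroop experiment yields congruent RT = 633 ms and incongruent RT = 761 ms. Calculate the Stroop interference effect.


Stroop effect = RT(incongruent) - RT(congruent)
= 761 - 633
= 128 ms


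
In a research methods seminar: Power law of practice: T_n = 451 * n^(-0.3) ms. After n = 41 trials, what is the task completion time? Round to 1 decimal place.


T_n = 451 * 41^(-0.3)
41^(-0.3) = 0.32822
T_n = 451 * 0.32822
= 148.0 ms


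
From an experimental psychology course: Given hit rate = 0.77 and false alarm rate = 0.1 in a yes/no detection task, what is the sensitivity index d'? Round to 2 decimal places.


d' = z(HR) - z(FAR)
z(0.77) = 0.7388
z(0.1) = -1.2816
d' = 0.7388 - -1.2816
= 2.02


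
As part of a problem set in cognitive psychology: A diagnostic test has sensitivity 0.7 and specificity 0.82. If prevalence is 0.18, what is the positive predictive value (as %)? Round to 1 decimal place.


PPV = (sens * prev) / (sens * prev + (1-spec) * (1-prev))
Numerator = 0.7 * 0.18 = 0.126
P(positive and no disease) = (1 - spec) * (1 - prev) = (1 - 0.82) * (1 - 0.18) = 0.1476
Denominator = 0.126 + 0.1476 = 0.2736
PPV = 0.126 / 0.2736 = 0.460526
As percentage = 46.1


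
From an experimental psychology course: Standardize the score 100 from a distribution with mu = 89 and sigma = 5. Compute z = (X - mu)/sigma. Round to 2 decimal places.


z = (X - mu) / sigma
= (100 - 89) / 5
= 11 / 5
= 2.20


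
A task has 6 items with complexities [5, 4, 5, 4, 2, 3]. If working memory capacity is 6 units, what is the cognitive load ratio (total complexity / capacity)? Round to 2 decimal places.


Total complexity = 5 + 4 + 5 + 4 + 2 + 3 = 23
Load = total / capacity = 23 / 6
= 3.83


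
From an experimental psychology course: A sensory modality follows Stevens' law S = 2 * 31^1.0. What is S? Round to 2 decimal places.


S = 2 * 31^1.0
31^1.0 = 31.0
S = 2 * 31.0
= 62.00


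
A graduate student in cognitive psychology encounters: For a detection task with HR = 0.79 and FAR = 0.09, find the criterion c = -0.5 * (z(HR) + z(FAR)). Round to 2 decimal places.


c = -0.5 * (z(HR) + z(FAR))
z(0.79) = 0.8064
z(0.09) = -1.3408
c = -0.5 * (0.8064 + -1.3408)
= -0.5 * -0.5344
= 0.27


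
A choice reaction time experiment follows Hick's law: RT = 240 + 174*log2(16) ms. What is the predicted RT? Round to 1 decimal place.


RT = 240 + 174 * log2(16)
log2(16) = 4.0
RT = 240 + 174 * 4.0
= 240 + 696.0
= 936.0 ms


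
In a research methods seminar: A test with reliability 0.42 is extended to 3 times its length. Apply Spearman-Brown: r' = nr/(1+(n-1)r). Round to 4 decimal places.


r_new = n*r / (1 + (n-1)*r)
Numerator = 3 * 0.42 = 1.26
Denominator = 1 + 2 * 0.42 = 1.84
r_new = 1.26 / 1.84
= 0.6848


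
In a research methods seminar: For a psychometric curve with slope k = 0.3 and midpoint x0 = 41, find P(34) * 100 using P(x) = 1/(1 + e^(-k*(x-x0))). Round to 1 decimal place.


P(x) = 1/(1 + e^(-0.3*(34 - 41)))
Exponent = -0.3 * -7 = 2.1
e^(2.1) = 8.16617
P = 1/(1 + 8.16617) = 0.109097
Percentage = 10.9


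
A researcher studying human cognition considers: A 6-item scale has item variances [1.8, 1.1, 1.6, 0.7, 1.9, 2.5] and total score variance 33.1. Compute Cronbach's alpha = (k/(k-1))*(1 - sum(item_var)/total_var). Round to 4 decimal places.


alpha = (k/(k-1)) * (1 - sum(s_i^2)/s_total^2)
sum(item variances) = 9.6
k/(k-1) = 6/5 = 1.2
1 - 9.6/33.1 = 1 - 0.29003 = 0.70997
alpha = 1.2 * 0.70997
= 0.8520


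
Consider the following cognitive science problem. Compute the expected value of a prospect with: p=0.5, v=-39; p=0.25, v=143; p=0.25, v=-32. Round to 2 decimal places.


EU = sum(p_i * v_i)
0.5 * -39 = -19.5
0.25 * 143 = 35.75
0.25 * -32 = -8.0
EU = -19.5 + 35.75 + -8.0
= 8.25


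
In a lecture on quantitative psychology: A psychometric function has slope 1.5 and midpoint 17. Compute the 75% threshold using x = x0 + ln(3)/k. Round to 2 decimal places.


At P = 0.75: 0.75 = 1/(1 + e^(-k*(x-x0)))
Solving: e^(-k*(x-x0)) = 1/3
x = x0 + ln(3)/k
ln(3) = 1.0986
x = 17 + 1.0986/1.5
= 17 + 0.7324
= 17.73


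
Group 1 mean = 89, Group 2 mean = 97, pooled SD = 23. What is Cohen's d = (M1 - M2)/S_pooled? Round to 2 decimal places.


Cohen's d = (M1 - M2) / S_pooled
= (89 - 97) / 23
= -8 / 23
= -0.35


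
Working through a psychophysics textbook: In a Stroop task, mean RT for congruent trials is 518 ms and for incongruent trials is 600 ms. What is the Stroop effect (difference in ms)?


Stroop effect = RT(incongruent) - RT(congruent)
= 600 - 518
= 82 ms


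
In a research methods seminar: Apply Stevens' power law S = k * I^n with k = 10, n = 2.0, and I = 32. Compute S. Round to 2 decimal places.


S = 10 * 32^2.0
32^2.0 = 1024.0
S = 10 * 1024.0
= 10240.00


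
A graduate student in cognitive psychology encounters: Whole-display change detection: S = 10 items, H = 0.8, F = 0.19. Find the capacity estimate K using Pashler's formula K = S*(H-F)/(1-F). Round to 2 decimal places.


K = S * (H - F) / (1 - F)
H - F = 0.61
1 - F = 0.81
K = 10 * 0.61 / 0.81
= 7.53


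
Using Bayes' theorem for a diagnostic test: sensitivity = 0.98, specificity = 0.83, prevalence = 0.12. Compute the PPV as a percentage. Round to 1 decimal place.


PPV = (sens * prev) / (sens * prev + (1-spec) * (1-prev))
Numerator = 0.98 * 0.12 = 0.1176
P(positive and no disease) = (1 - spec) * (1 - prev) = (1 - 0.83) * (1 - 0.12) = 0.1496
Denominator = 0.1176 + 0.1496 = 0.2672
PPV = 0.1176 / 0.2672 = 0.44012
As percentage = 44.0


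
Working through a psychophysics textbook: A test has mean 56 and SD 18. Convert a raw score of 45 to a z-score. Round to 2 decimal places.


z = (X - mu) / sigma
= (45 - 56) / 18
= -11 / 18
= -0.61


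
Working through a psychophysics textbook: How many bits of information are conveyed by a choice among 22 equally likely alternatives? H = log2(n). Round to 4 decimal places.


H = log2(n)
H = log2(22)
= 4.4594


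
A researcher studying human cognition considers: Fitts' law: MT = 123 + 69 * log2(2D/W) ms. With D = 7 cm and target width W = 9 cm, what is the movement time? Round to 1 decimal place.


MT = 123 + 69 * log2(2*7/9)
2D/W = 1.555556
log2(1.555556) = 0.6374
MT = 123 + 69 * 0.6374
= 167.0 ms


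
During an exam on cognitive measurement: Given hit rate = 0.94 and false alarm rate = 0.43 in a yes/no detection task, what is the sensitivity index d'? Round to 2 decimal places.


d' = z(HR) - z(FAR)
z(0.94) = 1.5548
z(0.43) = -0.1764
d' = 1.5548 - -0.1764
= 1.73


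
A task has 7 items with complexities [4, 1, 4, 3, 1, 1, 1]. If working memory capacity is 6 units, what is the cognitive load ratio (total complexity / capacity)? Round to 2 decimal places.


Total complexity = 4 + 1 + 4 + 3 + 1 + 1 + 1 = 15
Load = total / capacity = 15 / 6
= 2.50


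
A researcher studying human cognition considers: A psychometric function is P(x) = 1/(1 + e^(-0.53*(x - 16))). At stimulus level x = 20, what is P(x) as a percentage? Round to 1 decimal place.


P(x) = 1/(1 + e^(-0.53*(20 - 16)))
Exponent = -0.53 * 4 = -2.12
e^(-2.12) = 0.120032
P = 1/(1 + 0.120032) = 0.892832
Percentage = 89.3


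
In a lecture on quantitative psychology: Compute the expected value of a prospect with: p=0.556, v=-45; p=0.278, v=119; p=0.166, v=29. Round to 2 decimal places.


EU = sum(p_i * v_i)
0.556 * -45 = -25.02
0.278 * 119 = 33.082
0.166 * 29 = 4.814
EU = -25.02 + 33.082 + 4.814
= 12.88


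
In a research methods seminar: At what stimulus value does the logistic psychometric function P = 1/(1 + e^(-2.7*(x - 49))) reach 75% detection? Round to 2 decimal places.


At P = 0.75: 0.75 = 1/(1 + e^(-k*(x-x0)))
Solving: e^(-k*(x-x0)) = 1/3
x = x0 + ln(3)/k
ln(3) = 1.0986
x = 49 + 1.0986/2.7
= 49 + 0.4069
= 49.41


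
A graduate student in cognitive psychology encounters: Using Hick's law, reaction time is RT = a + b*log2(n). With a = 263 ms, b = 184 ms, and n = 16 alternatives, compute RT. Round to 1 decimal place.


RT = 263 + 184 * log2(16)
log2(16) = 4.0
RT = 263 + 184 * 4.0
= 263 + 736.0
= 999.0 ms


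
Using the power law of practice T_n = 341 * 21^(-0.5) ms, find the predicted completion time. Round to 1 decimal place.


T_n = 341 * 21^(-0.5)
21^(-0.5) = 0.218218
T_n = 341 * 0.218218
= 74.4 ms


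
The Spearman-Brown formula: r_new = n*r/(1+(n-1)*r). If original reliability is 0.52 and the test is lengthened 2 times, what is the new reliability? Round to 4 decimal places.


r_new = n*r / (1 + (n-1)*r)
Numerator = 2 * 0.52 = 1.04
Denominator = 1 + 1 * 0.52 = 1.52
r_new = 1.04 / 1.52
= 0.6842


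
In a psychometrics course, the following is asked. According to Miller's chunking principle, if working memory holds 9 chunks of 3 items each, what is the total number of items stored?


Total items = chunks * items_per_chunk
= 9 * 3
= 27


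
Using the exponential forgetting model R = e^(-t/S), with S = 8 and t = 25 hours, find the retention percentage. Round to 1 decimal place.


R = e^(-t/S)
-t/S = -25/8 = -3.125
R = e^(-3.125) = 0.043937
Percentage = 0.043937 * 100
= 4.4


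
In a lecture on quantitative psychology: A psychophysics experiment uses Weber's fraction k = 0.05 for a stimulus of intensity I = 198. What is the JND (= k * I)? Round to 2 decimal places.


JND = k * I
JND = 0.05 * 198
= 9.90


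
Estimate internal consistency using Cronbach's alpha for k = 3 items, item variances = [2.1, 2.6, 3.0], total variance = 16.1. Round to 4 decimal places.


alpha = (k/(k-1)) * (1 - sum(s_i^2)/s_total^2)
sum(item variances) = 7.7
k/(k-1) = 3/2 = 1.5
1 - 7.7/16.1 = 1 - 0.478261 = 0.521739
alpha = 1.5 * 0.521739
= 0.7826


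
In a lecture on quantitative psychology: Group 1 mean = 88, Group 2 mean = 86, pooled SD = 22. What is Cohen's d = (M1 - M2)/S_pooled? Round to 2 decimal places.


Cohen's d = (M1 - M2) / S_pooled
= (88 - 86) / 22
= 2 / 22
= 0.09


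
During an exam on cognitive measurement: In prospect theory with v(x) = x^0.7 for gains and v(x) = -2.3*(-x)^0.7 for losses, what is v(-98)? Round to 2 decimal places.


Since x = -98 < 0, use v(x) = -lambda*(-x)^alpha
(-x) = 98
98^0.7 = 24.7661
v(-98) = -2.3 * 24.7661
= -56.96


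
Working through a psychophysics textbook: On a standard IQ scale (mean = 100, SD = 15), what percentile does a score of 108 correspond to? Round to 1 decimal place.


z = (IQ - mean) / SD
z = (108 - 100) / 15 = 0.5333
Percentile = Phi(0.5333) * 100
Phi(0.5333) = 0.703087
= 70.3


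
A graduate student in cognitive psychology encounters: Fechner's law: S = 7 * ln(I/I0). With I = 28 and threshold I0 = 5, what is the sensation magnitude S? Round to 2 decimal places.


S = 7 * ln(28/5)
I/I0 = 5.6
ln(5.6) = 1.7228
S = 7 * 1.7228
= 12.06


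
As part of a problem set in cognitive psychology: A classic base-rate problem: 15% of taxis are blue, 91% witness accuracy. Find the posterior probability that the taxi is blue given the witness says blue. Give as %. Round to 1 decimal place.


P(blue | says blue) = P(says blue | blue)*P(blue) / [P(says blue | blue)*P(blue) + P(says blue | not blue)*P(not blue)]
Numerator = 0.91 * 0.15 = 0.1365
False identification = 0.09 * 0.85 = 0.0765
P = 0.1365 / (0.1365 + 0.0765)
= 0.1365 / 0.213
As percentage = 64.1


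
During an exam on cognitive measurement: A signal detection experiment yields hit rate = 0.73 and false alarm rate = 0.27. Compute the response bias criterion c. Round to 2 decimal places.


c = -0.5 * (z(HR) + z(FAR))
z(0.73) = 0.6128
z(0.27) = -0.6128
c = -0.5 * (0.6128 + -0.6128)
= -0.5 * 0.0
= 0.00


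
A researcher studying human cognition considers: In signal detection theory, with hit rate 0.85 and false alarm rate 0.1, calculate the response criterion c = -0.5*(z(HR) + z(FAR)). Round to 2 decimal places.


c = -0.5 * (z(HR) + z(FAR))
z(0.85) = 1.0364
z(0.1) = -1.2816
c = -0.5 * (1.0364 + -1.2816)
= -0.5 * -0.2452
= 0.12


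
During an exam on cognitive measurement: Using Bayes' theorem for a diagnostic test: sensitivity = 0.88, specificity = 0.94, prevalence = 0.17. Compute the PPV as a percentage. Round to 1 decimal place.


PPV = (sens * prev) / (sens * prev + (1-spec) * (1-prev))
Numerator = 0.88 * 0.17 = 0.1496
P(positive and no disease) = (1 - spec) * (1 - prev) = (1 - 0.94) * (1 - 0.17) = 0.0498
Denominator = 0.1496 + 0.0498 = 0.1994
PPV = 0.1496 / 0.1994 = 0.750251
As percentage = 75.0


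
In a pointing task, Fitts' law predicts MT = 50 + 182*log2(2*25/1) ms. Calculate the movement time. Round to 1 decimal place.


MT = 50 + 182 * log2(2*25/1)
2D/W = 50.0
log2(50.0) = 5.6439
MT = 50 + 182 * 5.6439
= 1077.2 ms


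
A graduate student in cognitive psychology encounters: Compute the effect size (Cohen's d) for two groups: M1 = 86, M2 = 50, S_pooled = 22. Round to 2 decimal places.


Cohen's d = (M1 - M2) / S_pooled
= (86 - 50) / 22
= 36 / 22
= 1.64


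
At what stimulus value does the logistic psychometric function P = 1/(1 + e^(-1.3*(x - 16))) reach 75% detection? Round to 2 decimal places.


At P = 0.75: 0.75 = 1/(1 + e^(-k*(x-x0)))
Solving: e^(-k*(x-x0)) = 1/3
x = x0 + ln(3)/k
ln(3) = 1.0986
x = 16 + 1.0986/1.3
= 16 + 0.8451
= 16.85


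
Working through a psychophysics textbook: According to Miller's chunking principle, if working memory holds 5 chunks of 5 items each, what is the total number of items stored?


Total items = chunks * items_per_chunk
= 5 * 5
= 25


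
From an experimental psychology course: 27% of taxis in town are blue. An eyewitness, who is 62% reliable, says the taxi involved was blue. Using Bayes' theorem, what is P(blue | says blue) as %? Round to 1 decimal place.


P(blue | says blue) = P(says blue | blue)*P(blue) / [P(says blue | blue)*P(blue) + P(says blue | not blue)*P(not blue)]
Numerator = 0.62 * 0.27 = 0.1674
False identification = 0.38 * 0.73 = 0.2774
P = 0.1674 / (0.1674 + 0.2774)
= 0.1674 / 0.4448
As percentage = 37.6


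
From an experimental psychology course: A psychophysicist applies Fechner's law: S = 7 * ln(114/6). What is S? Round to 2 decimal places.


S = 7 * ln(114/6)
I/I0 = 19.0
ln(19.0) = 2.9444
S = 7 * 2.9444
= 20.61


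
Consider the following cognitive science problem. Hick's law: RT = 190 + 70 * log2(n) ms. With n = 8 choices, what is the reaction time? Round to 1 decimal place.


RT = 190 + 70 * log2(8)
log2(8) = 3.0
RT = 190 + 70 * 3.0
= 190 + 210.0
= 400.0 ms


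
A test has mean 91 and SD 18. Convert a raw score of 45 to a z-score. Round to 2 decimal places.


z = (X - mu) / sigma
= (45 - 91) / 18
= -46 / 18
= -2.56


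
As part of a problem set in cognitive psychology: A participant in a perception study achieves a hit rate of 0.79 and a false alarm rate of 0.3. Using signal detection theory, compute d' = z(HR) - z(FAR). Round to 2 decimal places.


d' = z(HR) - z(FAR)
z(0.79) = 0.8064
z(0.3) = -0.5244
d' = 0.8064 - -0.5244
= 1.33


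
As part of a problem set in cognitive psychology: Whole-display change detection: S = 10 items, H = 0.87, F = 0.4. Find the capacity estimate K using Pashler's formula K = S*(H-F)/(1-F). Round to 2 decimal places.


K = S * (H - F) / (1 - F)
H - F = 0.47
1 - F = 0.6
K = 10 * 0.47 / 0.6
= 7.83
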